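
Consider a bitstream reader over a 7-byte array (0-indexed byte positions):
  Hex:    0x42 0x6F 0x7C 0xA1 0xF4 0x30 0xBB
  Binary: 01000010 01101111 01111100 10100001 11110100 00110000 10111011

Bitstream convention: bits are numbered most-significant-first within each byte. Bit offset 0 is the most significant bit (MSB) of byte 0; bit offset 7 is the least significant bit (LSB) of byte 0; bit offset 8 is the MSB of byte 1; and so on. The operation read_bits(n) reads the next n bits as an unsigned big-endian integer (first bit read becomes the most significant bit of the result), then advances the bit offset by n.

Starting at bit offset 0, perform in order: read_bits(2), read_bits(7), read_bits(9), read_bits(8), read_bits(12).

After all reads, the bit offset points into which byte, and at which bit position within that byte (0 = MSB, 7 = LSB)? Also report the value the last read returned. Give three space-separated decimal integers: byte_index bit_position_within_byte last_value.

Answer: 4 6 2173

Derivation:
Read 1: bits[0:2] width=2 -> value=1 (bin 01); offset now 2 = byte 0 bit 2; 54 bits remain
Read 2: bits[2:9] width=7 -> value=4 (bin 0000100); offset now 9 = byte 1 bit 1; 47 bits remain
Read 3: bits[9:18] width=9 -> value=445 (bin 110111101); offset now 18 = byte 2 bit 2; 38 bits remain
Read 4: bits[18:26] width=8 -> value=242 (bin 11110010); offset now 26 = byte 3 bit 2; 30 bits remain
Read 5: bits[26:38] width=12 -> value=2173 (bin 100001111101); offset now 38 = byte 4 bit 6; 18 bits remain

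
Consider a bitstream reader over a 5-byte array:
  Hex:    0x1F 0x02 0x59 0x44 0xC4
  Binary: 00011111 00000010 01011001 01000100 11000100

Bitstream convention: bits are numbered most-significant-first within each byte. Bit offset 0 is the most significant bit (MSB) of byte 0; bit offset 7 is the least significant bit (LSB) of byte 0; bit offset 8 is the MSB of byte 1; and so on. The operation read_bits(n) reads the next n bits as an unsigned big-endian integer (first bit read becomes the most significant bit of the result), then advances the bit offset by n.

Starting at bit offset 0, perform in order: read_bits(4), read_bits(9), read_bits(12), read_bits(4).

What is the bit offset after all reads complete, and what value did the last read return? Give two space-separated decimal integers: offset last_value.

Read 1: bits[0:4] width=4 -> value=1 (bin 0001); offset now 4 = byte 0 bit 4; 36 bits remain
Read 2: bits[4:13] width=9 -> value=480 (bin 111100000); offset now 13 = byte 1 bit 5; 27 bits remain
Read 3: bits[13:25] width=12 -> value=1202 (bin 010010110010); offset now 25 = byte 3 bit 1; 15 bits remain
Read 4: bits[25:29] width=4 -> value=8 (bin 1000); offset now 29 = byte 3 bit 5; 11 bits remain

Answer: 29 8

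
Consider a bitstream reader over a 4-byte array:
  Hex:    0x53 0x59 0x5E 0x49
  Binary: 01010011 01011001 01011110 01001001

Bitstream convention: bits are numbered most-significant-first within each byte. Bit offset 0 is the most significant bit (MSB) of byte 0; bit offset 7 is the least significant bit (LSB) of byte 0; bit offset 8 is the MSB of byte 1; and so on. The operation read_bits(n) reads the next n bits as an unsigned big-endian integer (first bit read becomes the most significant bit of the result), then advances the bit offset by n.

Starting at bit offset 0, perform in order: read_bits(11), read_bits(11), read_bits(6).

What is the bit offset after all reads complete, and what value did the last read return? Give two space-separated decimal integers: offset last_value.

Read 1: bits[0:11] width=11 -> value=666 (bin 01010011010); offset now 11 = byte 1 bit 3; 21 bits remain
Read 2: bits[11:22] width=11 -> value=1623 (bin 11001010111); offset now 22 = byte 2 bit 6; 10 bits remain
Read 3: bits[22:28] width=6 -> value=36 (bin 100100); offset now 28 = byte 3 bit 4; 4 bits remain

Answer: 28 36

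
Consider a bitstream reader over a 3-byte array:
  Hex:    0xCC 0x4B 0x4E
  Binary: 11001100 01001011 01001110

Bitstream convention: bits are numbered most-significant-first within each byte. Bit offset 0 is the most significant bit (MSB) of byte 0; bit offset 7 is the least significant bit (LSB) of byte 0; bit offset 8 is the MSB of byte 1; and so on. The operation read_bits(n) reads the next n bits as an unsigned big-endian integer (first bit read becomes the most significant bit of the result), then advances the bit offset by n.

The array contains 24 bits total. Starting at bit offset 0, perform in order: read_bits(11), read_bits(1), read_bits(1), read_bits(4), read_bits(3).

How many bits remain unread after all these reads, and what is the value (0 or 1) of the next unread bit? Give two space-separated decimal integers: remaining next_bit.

Answer: 4 1

Derivation:
Read 1: bits[0:11] width=11 -> value=1634 (bin 11001100010); offset now 11 = byte 1 bit 3; 13 bits remain
Read 2: bits[11:12] width=1 -> value=0 (bin 0); offset now 12 = byte 1 bit 4; 12 bits remain
Read 3: bits[12:13] width=1 -> value=1 (bin 1); offset now 13 = byte 1 bit 5; 11 bits remain
Read 4: bits[13:17] width=4 -> value=6 (bin 0110); offset now 17 = byte 2 bit 1; 7 bits remain
Read 5: bits[17:20] width=3 -> value=4 (bin 100); offset now 20 = byte 2 bit 4; 4 bits remain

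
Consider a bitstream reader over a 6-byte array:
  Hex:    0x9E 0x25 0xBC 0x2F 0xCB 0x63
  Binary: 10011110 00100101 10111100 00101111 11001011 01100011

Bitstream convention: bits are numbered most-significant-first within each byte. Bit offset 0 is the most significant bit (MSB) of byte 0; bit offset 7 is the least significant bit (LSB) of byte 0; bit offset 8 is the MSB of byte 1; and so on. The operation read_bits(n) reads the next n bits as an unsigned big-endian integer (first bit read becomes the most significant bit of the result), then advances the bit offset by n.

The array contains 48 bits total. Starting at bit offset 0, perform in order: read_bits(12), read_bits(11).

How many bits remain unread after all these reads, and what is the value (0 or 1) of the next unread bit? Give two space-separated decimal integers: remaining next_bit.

Answer: 25 0

Derivation:
Read 1: bits[0:12] width=12 -> value=2530 (bin 100111100010); offset now 12 = byte 1 bit 4; 36 bits remain
Read 2: bits[12:23] width=11 -> value=734 (bin 01011011110); offset now 23 = byte 2 bit 7; 25 bits remain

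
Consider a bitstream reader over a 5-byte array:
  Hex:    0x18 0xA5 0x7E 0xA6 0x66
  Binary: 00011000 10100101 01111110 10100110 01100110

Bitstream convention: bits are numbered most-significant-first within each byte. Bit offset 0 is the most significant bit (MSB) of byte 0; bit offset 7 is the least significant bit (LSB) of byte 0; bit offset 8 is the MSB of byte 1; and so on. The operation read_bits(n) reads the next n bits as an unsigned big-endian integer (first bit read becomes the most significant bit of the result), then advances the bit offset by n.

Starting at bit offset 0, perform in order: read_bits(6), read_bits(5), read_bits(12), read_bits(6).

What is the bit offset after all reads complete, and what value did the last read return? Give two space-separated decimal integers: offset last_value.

Answer: 29 20

Derivation:
Read 1: bits[0:6] width=6 -> value=6 (bin 000110); offset now 6 = byte 0 bit 6; 34 bits remain
Read 2: bits[6:11] width=5 -> value=5 (bin 00101); offset now 11 = byte 1 bit 3; 29 bits remain
Read 3: bits[11:23] width=12 -> value=703 (bin 001010111111); offset now 23 = byte 2 bit 7; 17 bits remain
Read 4: bits[23:29] width=6 -> value=20 (bin 010100); offset now 29 = byte 3 bit 5; 11 bits remain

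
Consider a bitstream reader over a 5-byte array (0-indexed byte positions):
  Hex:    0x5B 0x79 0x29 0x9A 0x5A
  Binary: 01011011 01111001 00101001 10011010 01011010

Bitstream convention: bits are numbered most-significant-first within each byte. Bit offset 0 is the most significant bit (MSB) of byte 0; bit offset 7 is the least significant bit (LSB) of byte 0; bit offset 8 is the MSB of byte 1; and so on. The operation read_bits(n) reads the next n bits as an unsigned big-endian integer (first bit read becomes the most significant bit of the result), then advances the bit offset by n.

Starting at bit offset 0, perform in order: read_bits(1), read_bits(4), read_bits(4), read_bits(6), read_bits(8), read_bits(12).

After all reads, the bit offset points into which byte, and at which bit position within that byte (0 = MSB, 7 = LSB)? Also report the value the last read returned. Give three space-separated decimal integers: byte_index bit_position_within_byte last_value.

Answer: 4 3 3282

Derivation:
Read 1: bits[0:1] width=1 -> value=0 (bin 0); offset now 1 = byte 0 bit 1; 39 bits remain
Read 2: bits[1:5] width=4 -> value=11 (bin 1011); offset now 5 = byte 0 bit 5; 35 bits remain
Read 3: bits[5:9] width=4 -> value=6 (bin 0110); offset now 9 = byte 1 bit 1; 31 bits remain
Read 4: bits[9:15] width=6 -> value=60 (bin 111100); offset now 15 = byte 1 bit 7; 25 bits remain
Read 5: bits[15:23] width=8 -> value=148 (bin 10010100); offset now 23 = byte 2 bit 7; 17 bits remain
Read 6: bits[23:35] width=12 -> value=3282 (bin 110011010010); offset now 35 = byte 4 bit 3; 5 bits remain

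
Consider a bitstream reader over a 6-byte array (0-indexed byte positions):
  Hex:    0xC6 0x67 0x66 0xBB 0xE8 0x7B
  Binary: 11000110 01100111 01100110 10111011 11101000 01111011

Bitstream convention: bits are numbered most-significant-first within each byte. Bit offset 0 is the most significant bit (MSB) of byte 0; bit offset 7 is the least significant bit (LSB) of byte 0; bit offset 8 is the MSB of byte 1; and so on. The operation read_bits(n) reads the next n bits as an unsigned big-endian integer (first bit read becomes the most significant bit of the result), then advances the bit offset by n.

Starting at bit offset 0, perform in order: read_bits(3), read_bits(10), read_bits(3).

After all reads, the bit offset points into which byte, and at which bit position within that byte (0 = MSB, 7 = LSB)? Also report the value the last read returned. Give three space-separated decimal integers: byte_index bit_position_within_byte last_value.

Answer: 2 0 7

Derivation:
Read 1: bits[0:3] width=3 -> value=6 (bin 110); offset now 3 = byte 0 bit 3; 45 bits remain
Read 2: bits[3:13] width=10 -> value=204 (bin 0011001100); offset now 13 = byte 1 bit 5; 35 bits remain
Read 3: bits[13:16] width=3 -> value=7 (bin 111); offset now 16 = byte 2 bit 0; 32 bits remain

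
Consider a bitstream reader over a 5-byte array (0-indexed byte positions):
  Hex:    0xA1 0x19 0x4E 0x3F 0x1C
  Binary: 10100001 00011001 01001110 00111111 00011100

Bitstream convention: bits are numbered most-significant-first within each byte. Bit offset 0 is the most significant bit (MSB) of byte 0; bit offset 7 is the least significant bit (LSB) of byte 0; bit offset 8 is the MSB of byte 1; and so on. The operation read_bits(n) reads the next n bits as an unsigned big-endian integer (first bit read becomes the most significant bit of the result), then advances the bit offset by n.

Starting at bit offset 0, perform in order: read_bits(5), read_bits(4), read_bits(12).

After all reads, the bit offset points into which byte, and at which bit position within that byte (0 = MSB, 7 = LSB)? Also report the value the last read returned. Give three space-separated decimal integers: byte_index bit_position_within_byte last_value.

Answer: 2 5 809

Derivation:
Read 1: bits[0:5] width=5 -> value=20 (bin 10100); offset now 5 = byte 0 bit 5; 35 bits remain
Read 2: bits[5:9] width=4 -> value=2 (bin 0010); offset now 9 = byte 1 bit 1; 31 bits remain
Read 3: bits[9:21] width=12 -> value=809 (bin 001100101001); offset now 21 = byte 2 bit 5; 19 bits remain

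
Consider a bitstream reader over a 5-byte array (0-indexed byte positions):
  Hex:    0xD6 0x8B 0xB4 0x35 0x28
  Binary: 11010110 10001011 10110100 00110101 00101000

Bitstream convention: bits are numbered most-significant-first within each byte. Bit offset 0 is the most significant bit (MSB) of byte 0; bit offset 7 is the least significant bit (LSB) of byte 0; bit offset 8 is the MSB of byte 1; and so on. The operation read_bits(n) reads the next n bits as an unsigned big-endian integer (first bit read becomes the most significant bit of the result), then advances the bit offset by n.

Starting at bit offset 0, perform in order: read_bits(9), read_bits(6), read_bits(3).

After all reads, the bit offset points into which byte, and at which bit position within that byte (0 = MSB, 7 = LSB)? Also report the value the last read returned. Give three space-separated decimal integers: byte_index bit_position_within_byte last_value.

Read 1: bits[0:9] width=9 -> value=429 (bin 110101101); offset now 9 = byte 1 bit 1; 31 bits remain
Read 2: bits[9:15] width=6 -> value=5 (bin 000101); offset now 15 = byte 1 bit 7; 25 bits remain
Read 3: bits[15:18] width=3 -> value=6 (bin 110); offset now 18 = byte 2 bit 2; 22 bits remain

Answer: 2 2 6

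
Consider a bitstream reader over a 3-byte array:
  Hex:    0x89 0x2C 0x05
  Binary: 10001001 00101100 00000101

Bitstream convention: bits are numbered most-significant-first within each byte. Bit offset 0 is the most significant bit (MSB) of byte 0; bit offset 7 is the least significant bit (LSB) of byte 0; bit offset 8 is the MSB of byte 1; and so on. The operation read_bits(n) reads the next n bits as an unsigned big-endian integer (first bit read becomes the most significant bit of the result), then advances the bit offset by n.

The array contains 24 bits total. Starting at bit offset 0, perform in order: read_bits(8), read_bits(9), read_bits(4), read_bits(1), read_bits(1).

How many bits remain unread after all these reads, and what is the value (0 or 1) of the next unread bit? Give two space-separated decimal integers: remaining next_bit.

Read 1: bits[0:8] width=8 -> value=137 (bin 10001001); offset now 8 = byte 1 bit 0; 16 bits remain
Read 2: bits[8:17] width=9 -> value=88 (bin 001011000); offset now 17 = byte 2 bit 1; 7 bits remain
Read 3: bits[17:21] width=4 -> value=0 (bin 0000); offset now 21 = byte 2 bit 5; 3 bits remain
Read 4: bits[21:22] width=1 -> value=1 (bin 1); offset now 22 = byte 2 bit 6; 2 bits remain
Read 5: bits[22:23] width=1 -> value=0 (bin 0); offset now 23 = byte 2 bit 7; 1 bits remain

Answer: 1 1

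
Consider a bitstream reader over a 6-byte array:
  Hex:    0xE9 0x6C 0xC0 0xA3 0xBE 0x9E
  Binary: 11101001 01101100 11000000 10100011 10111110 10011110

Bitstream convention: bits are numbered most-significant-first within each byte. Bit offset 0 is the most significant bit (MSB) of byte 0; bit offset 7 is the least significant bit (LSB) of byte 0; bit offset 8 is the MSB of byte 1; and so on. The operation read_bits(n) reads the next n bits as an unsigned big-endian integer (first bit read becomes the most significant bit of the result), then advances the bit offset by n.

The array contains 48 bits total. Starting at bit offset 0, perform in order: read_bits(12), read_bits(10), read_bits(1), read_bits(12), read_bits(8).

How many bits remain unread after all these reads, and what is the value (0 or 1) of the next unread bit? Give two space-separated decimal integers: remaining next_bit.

Read 1: bits[0:12] width=12 -> value=3734 (bin 111010010110); offset now 12 = byte 1 bit 4; 36 bits remain
Read 2: bits[12:22] width=10 -> value=816 (bin 1100110000); offset now 22 = byte 2 bit 6; 26 bits remain
Read 3: bits[22:23] width=1 -> value=0 (bin 0); offset now 23 = byte 2 bit 7; 25 bits remain
Read 4: bits[23:35] width=12 -> value=1309 (bin 010100011101); offset now 35 = byte 4 bit 3; 13 bits remain
Read 5: bits[35:43] width=8 -> value=244 (bin 11110100); offset now 43 = byte 5 bit 3; 5 bits remain

Answer: 5 1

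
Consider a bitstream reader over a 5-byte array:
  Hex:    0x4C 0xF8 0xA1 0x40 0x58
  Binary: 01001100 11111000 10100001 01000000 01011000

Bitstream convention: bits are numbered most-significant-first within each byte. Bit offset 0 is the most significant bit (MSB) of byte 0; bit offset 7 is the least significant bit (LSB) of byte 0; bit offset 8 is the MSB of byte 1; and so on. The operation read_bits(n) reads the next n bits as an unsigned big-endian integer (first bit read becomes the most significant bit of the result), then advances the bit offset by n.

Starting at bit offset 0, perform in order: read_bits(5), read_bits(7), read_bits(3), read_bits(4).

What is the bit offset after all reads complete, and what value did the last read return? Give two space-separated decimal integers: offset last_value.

Answer: 19 5

Derivation:
Read 1: bits[0:5] width=5 -> value=9 (bin 01001); offset now 5 = byte 0 bit 5; 35 bits remain
Read 2: bits[5:12] width=7 -> value=79 (bin 1001111); offset now 12 = byte 1 bit 4; 28 bits remain
Read 3: bits[12:15] width=3 -> value=4 (bin 100); offset now 15 = byte 1 bit 7; 25 bits remain
Read 4: bits[15:19] width=4 -> value=5 (bin 0101); offset now 19 = byte 2 bit 3; 21 bits remain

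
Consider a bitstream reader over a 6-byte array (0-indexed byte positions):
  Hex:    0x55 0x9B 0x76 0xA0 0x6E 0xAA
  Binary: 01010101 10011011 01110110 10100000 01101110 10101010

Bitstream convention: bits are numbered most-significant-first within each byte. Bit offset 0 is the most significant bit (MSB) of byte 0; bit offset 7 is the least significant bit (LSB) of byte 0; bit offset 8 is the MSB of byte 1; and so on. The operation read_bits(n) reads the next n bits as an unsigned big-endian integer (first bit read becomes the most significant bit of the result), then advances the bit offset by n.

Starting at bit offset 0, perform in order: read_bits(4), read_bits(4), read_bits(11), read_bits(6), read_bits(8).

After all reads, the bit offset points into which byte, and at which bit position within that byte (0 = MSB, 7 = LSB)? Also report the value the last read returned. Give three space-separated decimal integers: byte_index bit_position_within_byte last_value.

Read 1: bits[0:4] width=4 -> value=5 (bin 0101); offset now 4 = byte 0 bit 4; 44 bits remain
Read 2: bits[4:8] width=4 -> value=5 (bin 0101); offset now 8 = byte 1 bit 0; 40 bits remain
Read 3: bits[8:19] width=11 -> value=1243 (bin 10011011011); offset now 19 = byte 2 bit 3; 29 bits remain
Read 4: bits[19:25] width=6 -> value=45 (bin 101101); offset now 25 = byte 3 bit 1; 23 bits remain
Read 5: bits[25:33] width=8 -> value=64 (bin 01000000); offset now 33 = byte 4 bit 1; 15 bits remain

Answer: 4 1 64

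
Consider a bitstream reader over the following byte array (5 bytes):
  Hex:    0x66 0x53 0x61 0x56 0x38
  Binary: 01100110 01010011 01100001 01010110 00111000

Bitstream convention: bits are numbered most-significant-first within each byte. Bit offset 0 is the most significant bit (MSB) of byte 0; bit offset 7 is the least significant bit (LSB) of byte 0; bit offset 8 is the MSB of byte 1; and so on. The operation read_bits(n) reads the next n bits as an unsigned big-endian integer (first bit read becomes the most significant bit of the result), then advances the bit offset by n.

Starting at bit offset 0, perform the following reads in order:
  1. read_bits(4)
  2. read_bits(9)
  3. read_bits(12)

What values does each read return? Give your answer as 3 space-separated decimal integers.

Read 1: bits[0:4] width=4 -> value=6 (bin 0110); offset now 4 = byte 0 bit 4; 36 bits remain
Read 2: bits[4:13] width=9 -> value=202 (bin 011001010); offset now 13 = byte 1 bit 5; 27 bits remain
Read 3: bits[13:25] width=12 -> value=1730 (bin 011011000010); offset now 25 = byte 3 bit 1; 15 bits remain

Answer: 6 202 1730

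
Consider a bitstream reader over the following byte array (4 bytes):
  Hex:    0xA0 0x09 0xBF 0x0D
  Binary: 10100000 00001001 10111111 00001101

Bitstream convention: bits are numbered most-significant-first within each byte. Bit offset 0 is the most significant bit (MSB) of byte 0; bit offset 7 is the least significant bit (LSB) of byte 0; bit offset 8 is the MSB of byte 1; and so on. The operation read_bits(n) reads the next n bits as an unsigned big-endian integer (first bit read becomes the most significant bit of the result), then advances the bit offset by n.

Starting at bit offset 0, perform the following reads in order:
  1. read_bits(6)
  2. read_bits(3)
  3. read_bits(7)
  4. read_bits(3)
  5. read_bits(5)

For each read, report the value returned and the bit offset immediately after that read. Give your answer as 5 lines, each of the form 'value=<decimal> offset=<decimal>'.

Answer: value=40 offset=6
value=0 offset=9
value=9 offset=16
value=5 offset=19
value=31 offset=24

Derivation:
Read 1: bits[0:6] width=6 -> value=40 (bin 101000); offset now 6 = byte 0 bit 6; 26 bits remain
Read 2: bits[6:9] width=3 -> value=0 (bin 000); offset now 9 = byte 1 bit 1; 23 bits remain
Read 3: bits[9:16] width=7 -> value=9 (bin 0001001); offset now 16 = byte 2 bit 0; 16 bits remain
Read 4: bits[16:19] width=3 -> value=5 (bin 101); offset now 19 = byte 2 bit 3; 13 bits remain
Read 5: bits[19:24] width=5 -> value=31 (bin 11111); offset now 24 = byte 3 bit 0; 8 bits remain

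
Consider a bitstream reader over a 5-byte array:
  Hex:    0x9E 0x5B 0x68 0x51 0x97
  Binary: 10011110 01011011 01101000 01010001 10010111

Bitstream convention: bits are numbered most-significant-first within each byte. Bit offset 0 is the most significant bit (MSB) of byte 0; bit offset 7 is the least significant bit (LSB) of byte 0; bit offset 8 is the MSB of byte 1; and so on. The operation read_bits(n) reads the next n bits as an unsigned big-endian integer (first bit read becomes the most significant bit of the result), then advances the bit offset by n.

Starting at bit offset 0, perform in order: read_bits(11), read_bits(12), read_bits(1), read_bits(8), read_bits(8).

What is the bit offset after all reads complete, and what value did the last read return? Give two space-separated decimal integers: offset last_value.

Answer: 40 151

Derivation:
Read 1: bits[0:11] width=11 -> value=1266 (bin 10011110010); offset now 11 = byte 1 bit 3; 29 bits remain
Read 2: bits[11:23] width=12 -> value=3508 (bin 110110110100); offset now 23 = byte 2 bit 7; 17 bits remain
Read 3: bits[23:24] width=1 -> value=0 (bin 0); offset now 24 = byte 3 bit 0; 16 bits remain
Read 4: bits[24:32] width=8 -> value=81 (bin 01010001); offset now 32 = byte 4 bit 0; 8 bits remain
Read 5: bits[32:40] width=8 -> value=151 (bin 10010111); offset now 40 = byte 5 bit 0; 0 bits remain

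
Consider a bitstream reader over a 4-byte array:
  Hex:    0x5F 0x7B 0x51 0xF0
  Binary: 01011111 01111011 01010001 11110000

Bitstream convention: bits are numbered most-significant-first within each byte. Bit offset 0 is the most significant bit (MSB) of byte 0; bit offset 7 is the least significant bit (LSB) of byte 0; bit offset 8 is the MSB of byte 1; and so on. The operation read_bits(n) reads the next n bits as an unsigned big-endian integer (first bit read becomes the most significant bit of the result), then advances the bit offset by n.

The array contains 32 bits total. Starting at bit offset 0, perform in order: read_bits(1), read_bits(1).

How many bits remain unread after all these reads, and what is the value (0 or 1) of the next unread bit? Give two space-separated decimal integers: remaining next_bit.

Read 1: bits[0:1] width=1 -> value=0 (bin 0); offset now 1 = byte 0 bit 1; 31 bits remain
Read 2: bits[1:2] width=1 -> value=1 (bin 1); offset now 2 = byte 0 bit 2; 30 bits remain

Answer: 30 0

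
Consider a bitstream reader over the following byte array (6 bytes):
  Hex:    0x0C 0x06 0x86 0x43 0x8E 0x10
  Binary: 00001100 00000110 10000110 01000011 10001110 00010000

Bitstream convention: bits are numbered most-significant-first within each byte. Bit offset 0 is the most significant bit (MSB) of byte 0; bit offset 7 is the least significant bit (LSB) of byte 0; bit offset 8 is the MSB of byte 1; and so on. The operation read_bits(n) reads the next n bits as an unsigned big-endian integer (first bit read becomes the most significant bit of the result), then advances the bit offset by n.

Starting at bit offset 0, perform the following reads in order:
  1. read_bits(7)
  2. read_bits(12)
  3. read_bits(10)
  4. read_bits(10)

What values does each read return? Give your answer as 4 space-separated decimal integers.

Read 1: bits[0:7] width=7 -> value=6 (bin 0000110); offset now 7 = byte 0 bit 7; 41 bits remain
Read 2: bits[7:19] width=12 -> value=52 (bin 000000110100); offset now 19 = byte 2 bit 3; 29 bits remain
Read 3: bits[19:29] width=10 -> value=200 (bin 0011001000); offset now 29 = byte 3 bit 5; 19 bits remain
Read 4: bits[29:39] width=10 -> value=455 (bin 0111000111); offset now 39 = byte 4 bit 7; 9 bits remain

Answer: 6 52 200 455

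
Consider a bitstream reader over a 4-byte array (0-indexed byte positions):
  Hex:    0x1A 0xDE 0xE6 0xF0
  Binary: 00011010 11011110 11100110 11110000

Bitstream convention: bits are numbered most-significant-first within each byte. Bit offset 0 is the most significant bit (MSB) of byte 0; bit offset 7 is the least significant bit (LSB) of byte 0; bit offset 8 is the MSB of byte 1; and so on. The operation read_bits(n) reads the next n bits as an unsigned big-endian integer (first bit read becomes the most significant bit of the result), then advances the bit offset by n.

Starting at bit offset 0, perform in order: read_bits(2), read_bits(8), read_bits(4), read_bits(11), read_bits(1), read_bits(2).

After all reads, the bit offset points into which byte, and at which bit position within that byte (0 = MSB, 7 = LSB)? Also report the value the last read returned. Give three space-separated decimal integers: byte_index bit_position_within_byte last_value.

Read 1: bits[0:2] width=2 -> value=0 (bin 00); offset now 2 = byte 0 bit 2; 30 bits remain
Read 2: bits[2:10] width=8 -> value=107 (bin 01101011); offset now 10 = byte 1 bit 2; 22 bits remain
Read 3: bits[10:14] width=4 -> value=7 (bin 0111); offset now 14 = byte 1 bit 6; 18 bits remain
Read 4: bits[14:25] width=11 -> value=1485 (bin 10111001101); offset now 25 = byte 3 bit 1; 7 bits remain
Read 5: bits[25:26] width=1 -> value=1 (bin 1); offset now 26 = byte 3 bit 2; 6 bits remain
Read 6: bits[26:28] width=2 -> value=3 (bin 11); offset now 28 = byte 3 bit 4; 4 bits remain

Answer: 3 4 3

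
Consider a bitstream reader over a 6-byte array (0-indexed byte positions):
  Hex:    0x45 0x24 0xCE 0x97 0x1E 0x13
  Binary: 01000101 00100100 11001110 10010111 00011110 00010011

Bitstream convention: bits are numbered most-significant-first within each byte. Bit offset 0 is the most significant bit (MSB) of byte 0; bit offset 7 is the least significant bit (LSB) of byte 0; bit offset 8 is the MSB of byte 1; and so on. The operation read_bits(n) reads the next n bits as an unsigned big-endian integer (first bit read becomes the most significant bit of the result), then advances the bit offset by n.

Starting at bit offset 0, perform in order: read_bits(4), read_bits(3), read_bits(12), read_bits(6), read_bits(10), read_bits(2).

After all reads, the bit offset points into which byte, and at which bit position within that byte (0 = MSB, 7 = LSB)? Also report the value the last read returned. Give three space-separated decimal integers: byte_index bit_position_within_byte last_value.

Read 1: bits[0:4] width=4 -> value=4 (bin 0100); offset now 4 = byte 0 bit 4; 44 bits remain
Read 2: bits[4:7] width=3 -> value=2 (bin 010); offset now 7 = byte 0 bit 7; 41 bits remain
Read 3: bits[7:19] width=12 -> value=2342 (bin 100100100110); offset now 19 = byte 2 bit 3; 29 bits remain
Read 4: bits[19:25] width=6 -> value=29 (bin 011101); offset now 25 = byte 3 bit 1; 23 bits remain
Read 5: bits[25:35] width=10 -> value=184 (bin 0010111000); offset now 35 = byte 4 bit 3; 13 bits remain
Read 6: bits[35:37] width=2 -> value=3 (bin 11); offset now 37 = byte 4 bit 5; 11 bits remain

Answer: 4 5 3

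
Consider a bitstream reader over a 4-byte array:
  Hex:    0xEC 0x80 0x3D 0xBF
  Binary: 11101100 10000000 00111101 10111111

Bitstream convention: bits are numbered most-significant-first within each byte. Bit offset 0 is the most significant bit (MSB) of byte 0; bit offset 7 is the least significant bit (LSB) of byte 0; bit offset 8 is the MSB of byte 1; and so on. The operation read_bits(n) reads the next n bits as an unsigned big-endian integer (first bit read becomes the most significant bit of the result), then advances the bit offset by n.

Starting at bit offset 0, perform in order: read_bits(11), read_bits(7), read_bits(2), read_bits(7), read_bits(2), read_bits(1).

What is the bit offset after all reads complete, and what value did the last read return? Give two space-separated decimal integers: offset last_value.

Answer: 30 1

Derivation:
Read 1: bits[0:11] width=11 -> value=1892 (bin 11101100100); offset now 11 = byte 1 bit 3; 21 bits remain
Read 2: bits[11:18] width=7 -> value=0 (bin 0000000); offset now 18 = byte 2 bit 2; 14 bits remain
Read 3: bits[18:20] width=2 -> value=3 (bin 11); offset now 20 = byte 2 bit 4; 12 bits remain
Read 4: bits[20:27] width=7 -> value=109 (bin 1101101); offset now 27 = byte 3 bit 3; 5 bits remain
Read 5: bits[27:29] width=2 -> value=3 (bin 11); offset now 29 = byte 3 bit 5; 3 bits remain
Read 6: bits[29:30] width=1 -> value=1 (bin 1); offset now 30 = byte 3 bit 6; 2 bits remain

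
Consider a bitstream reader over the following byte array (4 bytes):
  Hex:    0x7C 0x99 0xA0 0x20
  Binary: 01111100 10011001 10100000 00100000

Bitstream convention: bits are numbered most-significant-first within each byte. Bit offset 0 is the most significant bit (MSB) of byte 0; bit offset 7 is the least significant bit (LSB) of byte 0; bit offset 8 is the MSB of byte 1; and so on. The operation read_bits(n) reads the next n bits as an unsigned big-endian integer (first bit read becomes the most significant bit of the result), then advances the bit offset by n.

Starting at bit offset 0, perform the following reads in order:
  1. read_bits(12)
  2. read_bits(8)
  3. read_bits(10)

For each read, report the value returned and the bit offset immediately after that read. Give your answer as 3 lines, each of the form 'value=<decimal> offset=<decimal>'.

Answer: value=1993 offset=12
value=154 offset=20
value=8 offset=30

Derivation:
Read 1: bits[0:12] width=12 -> value=1993 (bin 011111001001); offset now 12 = byte 1 bit 4; 20 bits remain
Read 2: bits[12:20] width=8 -> value=154 (bin 10011010); offset now 20 = byte 2 bit 4; 12 bits remain
Read 3: bits[20:30] width=10 -> value=8 (bin 0000001000); offset now 30 = byte 3 bit 6; 2 bits remain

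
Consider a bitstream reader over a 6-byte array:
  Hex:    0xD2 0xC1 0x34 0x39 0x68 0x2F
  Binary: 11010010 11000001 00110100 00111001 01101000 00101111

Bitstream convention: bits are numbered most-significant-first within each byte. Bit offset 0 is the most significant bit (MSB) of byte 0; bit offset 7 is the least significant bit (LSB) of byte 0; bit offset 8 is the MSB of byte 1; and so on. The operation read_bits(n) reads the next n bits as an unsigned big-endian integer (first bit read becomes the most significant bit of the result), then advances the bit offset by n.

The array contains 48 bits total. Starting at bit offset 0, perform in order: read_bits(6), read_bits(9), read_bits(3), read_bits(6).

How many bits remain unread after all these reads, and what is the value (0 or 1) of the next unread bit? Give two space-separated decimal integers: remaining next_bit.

Read 1: bits[0:6] width=6 -> value=52 (bin 110100); offset now 6 = byte 0 bit 6; 42 bits remain
Read 2: bits[6:15] width=9 -> value=352 (bin 101100000); offset now 15 = byte 1 bit 7; 33 bits remain
Read 3: bits[15:18] width=3 -> value=4 (bin 100); offset now 18 = byte 2 bit 2; 30 bits remain
Read 4: bits[18:24] width=6 -> value=52 (bin 110100); offset now 24 = byte 3 bit 0; 24 bits remain

Answer: 24 0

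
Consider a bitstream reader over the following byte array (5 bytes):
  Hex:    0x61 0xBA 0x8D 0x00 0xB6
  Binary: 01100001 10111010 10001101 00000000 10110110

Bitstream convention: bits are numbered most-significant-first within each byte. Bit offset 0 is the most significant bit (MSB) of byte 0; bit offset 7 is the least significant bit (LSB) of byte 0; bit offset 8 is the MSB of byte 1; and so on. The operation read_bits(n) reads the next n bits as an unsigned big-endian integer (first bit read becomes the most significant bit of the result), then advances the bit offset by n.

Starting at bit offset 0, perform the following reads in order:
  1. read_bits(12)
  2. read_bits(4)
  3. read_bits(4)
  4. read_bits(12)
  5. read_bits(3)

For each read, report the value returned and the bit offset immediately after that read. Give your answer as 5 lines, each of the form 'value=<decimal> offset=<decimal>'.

Read 1: bits[0:12] width=12 -> value=1563 (bin 011000011011); offset now 12 = byte 1 bit 4; 28 bits remain
Read 2: bits[12:16] width=4 -> value=10 (bin 1010); offset now 16 = byte 2 bit 0; 24 bits remain
Read 3: bits[16:20] width=4 -> value=8 (bin 1000); offset now 20 = byte 2 bit 4; 20 bits remain
Read 4: bits[20:32] width=12 -> value=3328 (bin 110100000000); offset now 32 = byte 4 bit 0; 8 bits remain
Read 5: bits[32:35] width=3 -> value=5 (bin 101); offset now 35 = byte 4 bit 3; 5 bits remain

Answer: value=1563 offset=12
value=10 offset=16
value=8 offset=20
value=3328 offset=32
value=5 offset=35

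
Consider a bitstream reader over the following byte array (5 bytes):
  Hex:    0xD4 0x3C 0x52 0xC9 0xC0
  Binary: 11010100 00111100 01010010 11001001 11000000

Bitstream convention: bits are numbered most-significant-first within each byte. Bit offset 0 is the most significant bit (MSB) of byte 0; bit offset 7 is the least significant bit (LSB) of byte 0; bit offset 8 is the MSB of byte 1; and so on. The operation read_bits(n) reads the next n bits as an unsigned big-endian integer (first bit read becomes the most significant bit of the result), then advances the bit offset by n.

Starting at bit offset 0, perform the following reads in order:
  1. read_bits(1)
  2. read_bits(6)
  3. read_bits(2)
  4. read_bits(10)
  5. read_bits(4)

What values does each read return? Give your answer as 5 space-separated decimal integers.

Read 1: bits[0:1] width=1 -> value=1 (bin 1); offset now 1 = byte 0 bit 1; 39 bits remain
Read 2: bits[1:7] width=6 -> value=42 (bin 101010); offset now 7 = byte 0 bit 7; 33 bits remain
Read 3: bits[7:9] width=2 -> value=0 (bin 00); offset now 9 = byte 1 bit 1; 31 bits remain
Read 4: bits[9:19] width=10 -> value=482 (bin 0111100010); offset now 19 = byte 2 bit 3; 21 bits remain
Read 5: bits[19:23] width=4 -> value=9 (bin 1001); offset now 23 = byte 2 bit 7; 17 bits remain

Answer: 1 42 0 482 9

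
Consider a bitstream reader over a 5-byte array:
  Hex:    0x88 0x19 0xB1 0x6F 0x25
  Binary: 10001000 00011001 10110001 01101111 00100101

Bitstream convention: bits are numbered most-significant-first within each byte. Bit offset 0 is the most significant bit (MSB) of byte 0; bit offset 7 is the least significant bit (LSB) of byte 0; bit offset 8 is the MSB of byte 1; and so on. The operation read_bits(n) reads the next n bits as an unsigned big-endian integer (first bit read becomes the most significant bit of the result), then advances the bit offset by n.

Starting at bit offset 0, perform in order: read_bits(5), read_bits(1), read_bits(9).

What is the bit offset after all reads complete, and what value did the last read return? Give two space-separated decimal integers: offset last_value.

Read 1: bits[0:5] width=5 -> value=17 (bin 10001); offset now 5 = byte 0 bit 5; 35 bits remain
Read 2: bits[5:6] width=1 -> value=0 (bin 0); offset now 6 = byte 0 bit 6; 34 bits remain
Read 3: bits[6:15] width=9 -> value=12 (bin 000001100); offset now 15 = byte 1 bit 7; 25 bits remain

Answer: 15 12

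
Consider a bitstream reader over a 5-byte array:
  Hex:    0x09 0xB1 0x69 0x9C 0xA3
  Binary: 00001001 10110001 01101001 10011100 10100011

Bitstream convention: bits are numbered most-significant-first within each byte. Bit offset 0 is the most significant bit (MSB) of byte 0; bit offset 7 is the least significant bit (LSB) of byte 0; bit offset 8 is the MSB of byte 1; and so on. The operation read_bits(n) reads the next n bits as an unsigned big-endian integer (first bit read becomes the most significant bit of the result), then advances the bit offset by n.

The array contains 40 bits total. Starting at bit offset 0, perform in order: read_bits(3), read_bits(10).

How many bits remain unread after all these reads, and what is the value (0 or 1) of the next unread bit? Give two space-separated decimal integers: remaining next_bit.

Read 1: bits[0:3] width=3 -> value=0 (bin 000); offset now 3 = byte 0 bit 3; 37 bits remain
Read 2: bits[3:13] width=10 -> value=310 (bin 0100110110); offset now 13 = byte 1 bit 5; 27 bits remain

Answer: 27 0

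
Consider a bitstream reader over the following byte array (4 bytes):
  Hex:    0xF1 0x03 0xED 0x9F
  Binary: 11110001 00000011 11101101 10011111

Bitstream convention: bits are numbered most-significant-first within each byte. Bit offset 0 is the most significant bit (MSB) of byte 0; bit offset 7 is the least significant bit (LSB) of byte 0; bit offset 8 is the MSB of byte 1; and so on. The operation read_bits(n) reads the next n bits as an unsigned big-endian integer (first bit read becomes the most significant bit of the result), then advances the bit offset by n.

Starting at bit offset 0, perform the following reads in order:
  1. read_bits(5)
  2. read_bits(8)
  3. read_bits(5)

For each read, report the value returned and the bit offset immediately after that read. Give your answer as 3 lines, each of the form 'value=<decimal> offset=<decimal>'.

Answer: value=30 offset=5
value=32 offset=13
value=15 offset=18

Derivation:
Read 1: bits[0:5] width=5 -> value=30 (bin 11110); offset now 5 = byte 0 bit 5; 27 bits remain
Read 2: bits[5:13] width=8 -> value=32 (bin 00100000); offset now 13 = byte 1 bit 5; 19 bits remain
Read 3: bits[13:18] width=5 -> value=15 (bin 01111); offset now 18 = byte 2 bit 2; 14 bits remain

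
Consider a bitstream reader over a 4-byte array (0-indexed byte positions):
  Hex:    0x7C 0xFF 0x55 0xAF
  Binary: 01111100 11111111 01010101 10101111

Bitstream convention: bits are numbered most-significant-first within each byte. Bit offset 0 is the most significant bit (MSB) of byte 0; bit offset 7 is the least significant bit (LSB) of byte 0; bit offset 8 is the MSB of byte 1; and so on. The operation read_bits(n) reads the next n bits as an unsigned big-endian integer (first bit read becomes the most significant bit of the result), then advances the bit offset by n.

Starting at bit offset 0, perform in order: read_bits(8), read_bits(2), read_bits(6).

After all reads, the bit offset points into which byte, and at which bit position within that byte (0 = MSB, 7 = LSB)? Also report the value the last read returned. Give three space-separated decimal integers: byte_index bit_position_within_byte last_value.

Read 1: bits[0:8] width=8 -> value=124 (bin 01111100); offset now 8 = byte 1 bit 0; 24 bits remain
Read 2: bits[8:10] width=2 -> value=3 (bin 11); offset now 10 = byte 1 bit 2; 22 bits remain
Read 3: bits[10:16] width=6 -> value=63 (bin 111111); offset now 16 = byte 2 bit 0; 16 bits remain

Answer: 2 0 63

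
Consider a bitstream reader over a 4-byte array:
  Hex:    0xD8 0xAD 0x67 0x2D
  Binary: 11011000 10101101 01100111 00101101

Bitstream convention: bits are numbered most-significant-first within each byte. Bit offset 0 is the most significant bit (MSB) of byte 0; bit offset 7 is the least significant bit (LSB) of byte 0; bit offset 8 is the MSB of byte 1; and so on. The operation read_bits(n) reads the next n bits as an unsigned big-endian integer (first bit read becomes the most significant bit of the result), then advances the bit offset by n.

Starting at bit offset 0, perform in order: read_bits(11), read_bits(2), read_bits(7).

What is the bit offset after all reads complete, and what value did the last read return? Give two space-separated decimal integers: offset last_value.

Answer: 20 86

Derivation:
Read 1: bits[0:11] width=11 -> value=1733 (bin 11011000101); offset now 11 = byte 1 bit 3; 21 bits remain
Read 2: bits[11:13] width=2 -> value=1 (bin 01); offset now 13 = byte 1 bit 5; 19 bits remain
Read 3: bits[13:20] width=7 -> value=86 (bin 1010110); offset now 20 = byte 2 bit 4; 12 bits remain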